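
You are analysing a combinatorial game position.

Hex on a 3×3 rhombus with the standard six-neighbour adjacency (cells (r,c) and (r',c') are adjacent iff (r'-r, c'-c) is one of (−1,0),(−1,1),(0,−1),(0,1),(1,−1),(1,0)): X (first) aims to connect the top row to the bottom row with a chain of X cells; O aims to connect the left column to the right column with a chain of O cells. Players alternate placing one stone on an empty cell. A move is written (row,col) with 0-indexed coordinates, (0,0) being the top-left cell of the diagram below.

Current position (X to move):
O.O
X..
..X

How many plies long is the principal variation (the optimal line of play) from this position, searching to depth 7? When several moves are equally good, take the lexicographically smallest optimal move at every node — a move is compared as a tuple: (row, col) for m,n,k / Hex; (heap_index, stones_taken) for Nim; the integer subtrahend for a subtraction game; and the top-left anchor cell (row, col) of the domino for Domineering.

PV length from [O.O/X../..X]: 3 plies

[O.O/X../..X] X move#1: (0,1):+1/OXO/X../..X*, (1,1):-1/O.O/XX./..X, (1,2):-1/O.O/X.X/..X, (2,0):-1/O.O/X../X.X, (2,1):-1/O.O/X../.XX
[OXO/X../..X] O move#2: (1,1):-1/OXO/XO./..X*, (1,2):-1/OXO/X.O/..X, (2,0):-1/OXO/X../O.X, (2,1):-1/OXO/X../.OX
[OXO/XO./..X] X move#3: (1,2):-1/OXO/XOX/..X, (2,0):+1/OXO/XO./X.X*, (2,1):-1/OXO/XO./.XX
[OXO/XO./X.X] end (terminal -1, O#4); searched O.O/X../..X to 7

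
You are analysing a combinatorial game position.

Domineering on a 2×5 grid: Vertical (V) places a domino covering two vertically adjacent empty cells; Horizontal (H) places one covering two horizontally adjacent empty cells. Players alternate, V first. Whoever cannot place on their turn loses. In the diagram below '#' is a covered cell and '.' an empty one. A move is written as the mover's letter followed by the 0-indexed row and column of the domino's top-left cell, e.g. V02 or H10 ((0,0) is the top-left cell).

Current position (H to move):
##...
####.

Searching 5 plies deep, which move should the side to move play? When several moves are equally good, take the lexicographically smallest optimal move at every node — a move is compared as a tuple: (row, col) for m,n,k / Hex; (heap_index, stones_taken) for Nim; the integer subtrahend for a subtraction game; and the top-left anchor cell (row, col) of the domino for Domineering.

ply 1, H at ##.../####. | H02=-1→####./####.; H03=+1→##.##/####.*
ply 2: ##.##/####. is terminal -1 (V); from ##.../####. depth 5

H's best at [##.../####.]: H03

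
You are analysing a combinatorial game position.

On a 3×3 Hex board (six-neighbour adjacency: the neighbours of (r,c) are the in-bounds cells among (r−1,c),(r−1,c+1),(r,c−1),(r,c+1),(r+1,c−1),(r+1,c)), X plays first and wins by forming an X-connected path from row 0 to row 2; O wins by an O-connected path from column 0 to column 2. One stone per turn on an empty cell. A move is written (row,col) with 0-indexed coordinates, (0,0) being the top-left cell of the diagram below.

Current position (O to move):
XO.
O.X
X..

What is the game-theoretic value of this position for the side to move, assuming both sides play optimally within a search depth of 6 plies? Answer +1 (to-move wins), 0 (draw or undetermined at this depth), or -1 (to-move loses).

value(XO./O.X/X.., O) = +1

[XO./O.X/X..] O move#1: (0,2):+1/XOO/O.X/X..*, (1,1):-1/XO./OOX/X.., (2,1):-1/XO./O.X/XO., (2,2):-1/XO./O.X/X.O
[XOO/O.X/X..] end (terminal -1, X#2); searched XO./O.X/X.. to 6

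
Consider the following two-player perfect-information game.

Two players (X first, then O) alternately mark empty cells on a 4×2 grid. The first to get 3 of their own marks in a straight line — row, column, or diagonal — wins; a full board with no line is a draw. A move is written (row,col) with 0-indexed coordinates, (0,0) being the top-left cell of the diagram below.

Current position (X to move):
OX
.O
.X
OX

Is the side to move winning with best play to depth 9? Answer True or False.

p1 X@[OX/.O/.X/OX]: (1,0)[OX/XO/.X/OX]+0* (2,0)[OX/.O/XX/OX]+0
p2 O@[OX/XO/.X/OX]: (2,0)[OX/XO/OX/OX]+0*
p3 X@[OX/XO/OX/OX] terminal +0; root [OX/.O/.X/OX] d9

X winning at [OX/.O/.X/OX]: False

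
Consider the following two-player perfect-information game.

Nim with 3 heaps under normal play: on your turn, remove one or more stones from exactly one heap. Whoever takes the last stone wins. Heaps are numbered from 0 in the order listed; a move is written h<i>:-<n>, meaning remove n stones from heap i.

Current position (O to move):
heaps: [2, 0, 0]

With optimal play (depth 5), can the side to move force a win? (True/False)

ply 1, O at (2,0,0) | h0:-1=-1→(1,0,0); h0:-2=+1→(0,0,0)*
ply 2: (0,0,0) is terminal -1 (X); from (2,0,0) depth 5

O winning at [(2,0,0)]: True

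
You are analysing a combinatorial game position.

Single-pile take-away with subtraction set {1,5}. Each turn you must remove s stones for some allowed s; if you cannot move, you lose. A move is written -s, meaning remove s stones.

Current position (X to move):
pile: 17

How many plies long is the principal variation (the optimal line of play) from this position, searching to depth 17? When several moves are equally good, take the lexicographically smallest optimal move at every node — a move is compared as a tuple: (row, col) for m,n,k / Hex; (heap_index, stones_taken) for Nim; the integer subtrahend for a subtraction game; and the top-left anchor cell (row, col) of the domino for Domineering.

ply 1, X at 17 | -1=+1→16*; -5=+1→12
ply 2, O at 16 | -1=-1→15*; -5=-1→11
ply 3, X at 15 | -1=+1→14*; -5=+1→10
ply 4, O at 14 | -1=-1→13*; -5=-1→9
ply 5, X at 13 | -1=+1→12*; -5=+1→8
ply 6, O at 12 | -1=-1→11*; -5=-1→7
ply 7, X at 11 | -1=+1→10*; -5=+1→6
ply 8, O at 10 | -1=-1→9*; -5=-1→5
ply 9, X at 9 | -1=+1→8*; -5=+1→4
ply 10, O at 8 | -1=-1→7*; -5=-1→3
ply 11, X at 7 | -1=+1→6*; -5=+1→2
ply 12, O at 6 | -1=-1→5*; -5=-1→1
ply 13, X at 5 | -1=+1→4*; -5=+1→0
ply 14, O at 4 | -1=-1→3*
ply 15, X at 3 | -1=+1→2*
ply 16, O at 2 | -1=-1→1*
ply 17, X at 1 | -1=+1→0*
ply 18: 0 is terminal -1 (O); from 17 depth 17

PV length from [17]: 17 plies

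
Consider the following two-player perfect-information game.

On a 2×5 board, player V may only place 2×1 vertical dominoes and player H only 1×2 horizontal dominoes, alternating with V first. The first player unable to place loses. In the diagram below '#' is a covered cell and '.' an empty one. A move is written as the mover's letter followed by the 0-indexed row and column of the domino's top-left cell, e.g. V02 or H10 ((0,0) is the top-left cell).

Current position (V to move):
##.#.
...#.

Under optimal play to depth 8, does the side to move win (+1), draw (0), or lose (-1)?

ply 1, V at ##.#./...#. | V02=+1→####./..##.*; V04=-1→##.##/...##
ply 2, H at ####./..##. | H10=-1→####./####.*
ply 3, V at ####./####. | V04=+1→#####/#####*
ply 4: #####/##### is terminal -1 (H); from ##.#./...#. depth 8

value(##.#./...#., V) = +1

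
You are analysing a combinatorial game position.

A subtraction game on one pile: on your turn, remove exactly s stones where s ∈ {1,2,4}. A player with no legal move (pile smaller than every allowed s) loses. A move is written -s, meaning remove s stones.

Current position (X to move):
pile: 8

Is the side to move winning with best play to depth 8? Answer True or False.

p1 X@[8]: -1[7]-1 -2[6]+1* -4[4]-1
p2 O@[6]: -1[5]-1* -2[4]-1 -4[2]-1
p3 X@[5]: -1[4]-1 -2[3]+1* -4[1]-1
p4 O@[3]: -1[2]-1* -2[1]-1
p5 X@[2]: -1[1]-1 -2[0]+1*
p6 O@[0] terminal -1; root [8] d8

X winning at [8]: True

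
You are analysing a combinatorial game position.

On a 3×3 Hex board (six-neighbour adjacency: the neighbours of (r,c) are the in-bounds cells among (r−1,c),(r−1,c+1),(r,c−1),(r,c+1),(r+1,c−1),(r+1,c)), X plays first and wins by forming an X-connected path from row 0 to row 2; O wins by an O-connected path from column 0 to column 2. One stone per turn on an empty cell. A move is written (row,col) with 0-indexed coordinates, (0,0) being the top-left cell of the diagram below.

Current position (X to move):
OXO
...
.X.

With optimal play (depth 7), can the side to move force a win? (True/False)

X winning at [OXO/.../.X.]: True

p1 X@[OXO/.../.X.]: (1,0)[OXO/X../.X.]+1* (1,1)[OXO/.X./.X.]+1 (1,2)[OXO/..X/.X.]-1 (2,0)[OXO/.../XX.]+1 (2,2)[OXO/.../.XX]-1
p2 O@[OXO/X../.X.]: (1,1)[OXO/XO./.X.]-1* (1,2)[OXO/X.O/.X.]-1 (2,0)[OXO/X../OX.]-1 (2,2)[OXO/X../.XO]-1
p3 X@[OXO/XO./.X.]: (1,2)[OXO/XOX/.X.]-1 (2,0)[OXO/XO./XX.]+1* (2,2)[OXO/XO./.XX]-1
p4 O@[OXO/XO./XX.] terminal -1; root [OXO/.../.X.] d7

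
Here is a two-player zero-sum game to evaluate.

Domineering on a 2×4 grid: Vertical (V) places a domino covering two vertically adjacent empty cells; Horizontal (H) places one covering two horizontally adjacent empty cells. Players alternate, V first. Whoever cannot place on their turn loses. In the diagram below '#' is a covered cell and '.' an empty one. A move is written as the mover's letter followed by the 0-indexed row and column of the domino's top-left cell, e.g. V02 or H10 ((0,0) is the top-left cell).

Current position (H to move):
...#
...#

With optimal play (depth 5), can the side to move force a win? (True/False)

[...#/...#] H move#1: H00:+1/##.#/...#*, H01:+1/.###/...#, H10:+1/...#/##.#, H11:+1/...#/.###
[##.#/...#] V move#2: V02:-1/####/..##*
[####/..##] H move#3: H10:+1/####/####*
[####/####] end (terminal -1, V#4); searched ...#/...# to 5

H winning at [...#/...#]: True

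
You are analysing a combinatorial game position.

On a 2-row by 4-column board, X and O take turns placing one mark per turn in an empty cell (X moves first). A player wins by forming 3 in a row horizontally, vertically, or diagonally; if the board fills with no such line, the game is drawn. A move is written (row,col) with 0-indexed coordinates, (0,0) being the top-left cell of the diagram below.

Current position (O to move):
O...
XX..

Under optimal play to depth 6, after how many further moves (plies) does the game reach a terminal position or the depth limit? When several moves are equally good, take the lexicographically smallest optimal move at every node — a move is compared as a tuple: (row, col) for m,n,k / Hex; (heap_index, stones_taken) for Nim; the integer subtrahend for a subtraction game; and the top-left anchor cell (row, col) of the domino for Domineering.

PV length from [O.../XX..]: 5 plies

ply 1, O at O.../XX.. | (0,1)=-1→OO../XX..; (0,2)=-1→O.O./XX..; (0,3)=-1→O..O/XX..; (1,2)=+0→O.../XXO.*; (1,3)=-1→O.../XX.O
ply 2, X at O.../XXO. | (0,1)=+0→OX../XXO.*; (0,2)=+0→O.X./XXO.; (0,3)=+0→O..X/XXO.; (1,3)=+0→O.../XXOX
ply 3, O at OX../XXO. | (0,2)=+0→OXO./XXO.*; (0,3)=+0→OX.O/XXO.; (1,3)=+0→OX../XXOO
ply 4, X at OXO./XXO. | (0,3)=+0→OXOX/XXO.*; (1,3)=+0→OXO./XXOX
ply 5, O at OXOX/XXO. | (1,3)=+0→OXOX/XXOO*
ply 6: OXOX/XXOO is terminal +0 (X); from O.../XX.. depth 6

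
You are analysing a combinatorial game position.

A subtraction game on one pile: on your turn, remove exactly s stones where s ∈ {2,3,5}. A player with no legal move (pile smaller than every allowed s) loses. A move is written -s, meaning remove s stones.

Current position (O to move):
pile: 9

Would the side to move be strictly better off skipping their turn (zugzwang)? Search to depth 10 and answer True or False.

zugzwang(9, O) = False

p1 O@[9]: -2[7]+1* -3[6]-1 -5[4]-1
p2 X@[7]: -2[5]-1* -3[4]-1 -5[2]-1
p3 O@[5]: -2[3]-1 -3[2]-1 -5[0]+1*
p4 X@[0] terminal -1; root [9] d10
suppose O passes — search the same position with X to move:
pass> p1 X@[9]: -2[7]+1* -3[6]-1 -5[4]-1
pass> p2 O@[7]: -2[5]-1* -3[4]-1 -5[2]-1
pass> p3 X@[5]: -2[3]-1 -3[2]-1 -5[0]+1*
pass> p4 O@[0] terminal -1; root [9] d10
for O: play +1, pass -1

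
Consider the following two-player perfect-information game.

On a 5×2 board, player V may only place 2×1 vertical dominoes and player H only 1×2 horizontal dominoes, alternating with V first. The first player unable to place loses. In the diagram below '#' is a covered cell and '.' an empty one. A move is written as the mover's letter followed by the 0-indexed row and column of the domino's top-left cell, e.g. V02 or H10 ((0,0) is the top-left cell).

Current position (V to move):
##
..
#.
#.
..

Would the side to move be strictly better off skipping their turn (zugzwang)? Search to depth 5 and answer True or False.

zugzwang(##/../#./#./.., V) = True

p1 V@[##/../#./#./..]: V11[##/.#/##/#./..]-1* V21[##/../##/##/..]-1 V31[##/../#./##/.#]-1
p2 H@[##/.#/##/#./..]: H40[##/.#/##/#./##]+1*
p3 V@[##/.#/##/#./##] terminal -1; root [##/../#./#./..] d5
pass branch (H moves first from the same position):
  | p1 H@[##/../#./#./..]: H10[##/##/#./#./..]-1* H40[##/../#./#./##]-1
  | p2 V@[##/##/#./#./..]: V21[##/##/##/##/..]-1 V31[##/##/#./##/.#]+1*
  | p3 H@[##/##/#./##/.#] terminal -1; root [##/../#./#./..] d5
V moving scores -1; V passing scores +1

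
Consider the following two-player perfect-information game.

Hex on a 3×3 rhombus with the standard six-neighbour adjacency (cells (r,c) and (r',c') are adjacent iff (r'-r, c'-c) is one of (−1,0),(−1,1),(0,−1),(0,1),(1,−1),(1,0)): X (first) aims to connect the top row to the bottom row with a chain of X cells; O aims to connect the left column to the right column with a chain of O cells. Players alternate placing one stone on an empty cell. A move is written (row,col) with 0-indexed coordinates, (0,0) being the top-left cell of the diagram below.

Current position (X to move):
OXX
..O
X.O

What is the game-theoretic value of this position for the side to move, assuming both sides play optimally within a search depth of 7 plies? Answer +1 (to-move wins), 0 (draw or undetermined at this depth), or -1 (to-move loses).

value(OXX/..O/X.O, X) = +1

ply 1, X at OXX/..O/X.O | (1,0)=+1→OXX/X.O/X.O*; (1,1)=+1→OXX/.XO/X.O; (2,1)=+1→OXX/..O/XXO
ply 2: OXX/X.O/X.O is terminal -1 (O); from OXX/..O/X.O depth 7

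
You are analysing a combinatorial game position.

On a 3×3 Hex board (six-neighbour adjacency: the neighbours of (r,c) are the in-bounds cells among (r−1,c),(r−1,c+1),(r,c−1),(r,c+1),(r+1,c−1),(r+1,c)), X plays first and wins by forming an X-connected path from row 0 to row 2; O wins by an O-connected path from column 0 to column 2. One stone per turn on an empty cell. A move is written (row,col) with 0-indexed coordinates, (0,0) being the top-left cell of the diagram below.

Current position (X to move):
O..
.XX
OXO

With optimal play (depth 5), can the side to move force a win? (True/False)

ply 1, X at O../.XX/OXO | (0,1)=+1→OX./.XX/OXO*; (0,2)=+1→O.X/.XX/OXO; (1,0)=+1→O../XXX/OXO
ply 2: OX./.XX/OXO is terminal -1 (O); from O../.XX/OXO depth 5

X winning at [O../.XX/OXO]: True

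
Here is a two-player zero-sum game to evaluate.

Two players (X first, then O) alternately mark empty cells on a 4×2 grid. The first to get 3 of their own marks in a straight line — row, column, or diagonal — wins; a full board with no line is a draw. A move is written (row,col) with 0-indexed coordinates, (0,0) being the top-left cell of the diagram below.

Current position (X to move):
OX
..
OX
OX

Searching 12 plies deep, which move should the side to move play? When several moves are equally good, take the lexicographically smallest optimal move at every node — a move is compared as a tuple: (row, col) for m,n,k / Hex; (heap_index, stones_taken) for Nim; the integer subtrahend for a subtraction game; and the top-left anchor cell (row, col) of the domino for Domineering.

ply 1, X at OX/../OX/OX | (1,0)=+0→OX/X./OX/OX; (1,1)=+1→OX/.X/OX/OX*
ply 2: OX/.X/OX/OX is terminal -1 (O); from OX/../OX/OX depth 12

X's best at [OX/../OX/OX]: (1,1)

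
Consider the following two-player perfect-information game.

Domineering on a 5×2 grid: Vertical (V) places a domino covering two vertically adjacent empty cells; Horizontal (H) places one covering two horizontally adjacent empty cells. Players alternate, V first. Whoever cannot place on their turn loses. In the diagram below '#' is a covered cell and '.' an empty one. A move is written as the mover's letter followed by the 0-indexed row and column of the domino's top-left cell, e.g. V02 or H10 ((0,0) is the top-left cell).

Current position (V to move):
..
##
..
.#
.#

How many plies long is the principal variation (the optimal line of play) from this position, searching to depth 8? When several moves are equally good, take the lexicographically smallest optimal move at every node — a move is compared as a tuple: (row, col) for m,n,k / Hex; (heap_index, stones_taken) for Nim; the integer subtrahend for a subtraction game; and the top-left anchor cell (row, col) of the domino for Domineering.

PV length from [../##/../.#/.#]: 2 plies

p1 V@[../##/../.#/.#]: V20[../##/#./##/.#]-1* V30[../##/../##/##]-1
p2 H@[../##/#./##/.#]: H00[##/##/#./##/.#]+1*
p3 V@[##/##/#./##/.#] terminal -1; root [../##/../.#/.#] d8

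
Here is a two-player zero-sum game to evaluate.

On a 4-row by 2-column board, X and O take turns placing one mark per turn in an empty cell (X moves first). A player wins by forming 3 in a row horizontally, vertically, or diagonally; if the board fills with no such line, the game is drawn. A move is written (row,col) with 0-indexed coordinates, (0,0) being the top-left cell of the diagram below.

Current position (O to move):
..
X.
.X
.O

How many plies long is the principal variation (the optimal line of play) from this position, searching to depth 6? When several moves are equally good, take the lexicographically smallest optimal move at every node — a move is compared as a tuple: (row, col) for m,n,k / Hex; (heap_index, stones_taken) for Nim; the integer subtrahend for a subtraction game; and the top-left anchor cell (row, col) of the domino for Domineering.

PV length from [../X./.X/.O]: 5 plies

p1 O@[../X./.X/.O]: (0,0)[O./X./.X/.O]+0* (0,1)[.O/X./.X/.O]-1 (1,1)[../XO/.X/.O]-1 (2,0)[../X./OX/.O]+0 (3,0)[../X./.X/OO]+0
p2 X@[O./X./.X/.O]: (0,1)[OX/X./.X/.O]+0* (1,1)[O./XX/.X/.O]+0 (2,0)[O./X./XX/.O]+0 (3,0)[O./X./.X/XO]+0
p3 O@[OX/X./.X/.O]: (1,1)[OX/XO/.X/.O]+0* (2,0)[OX/X./OX/.O]-1 (3,0)[OX/X./.X/OO]-1
p4 X@[OX/XO/.X/.O]: (2,0)[OX/XO/XX/.O]+0* (3,0)[OX/XO/.X/XO]+0
p5 O@[OX/XO/XX/.O]: (3,0)[OX/XO/XX/OO]+0*
p6 X@[OX/XO/XX/OO] terminal +0; root [../X./.X/.O] d6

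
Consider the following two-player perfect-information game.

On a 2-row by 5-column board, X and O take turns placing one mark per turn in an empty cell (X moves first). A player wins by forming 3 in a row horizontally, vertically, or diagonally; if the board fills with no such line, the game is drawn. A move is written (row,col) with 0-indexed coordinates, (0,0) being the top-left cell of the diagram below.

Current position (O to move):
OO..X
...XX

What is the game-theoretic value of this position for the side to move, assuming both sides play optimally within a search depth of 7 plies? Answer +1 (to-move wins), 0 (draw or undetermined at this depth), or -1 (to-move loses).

value(OO..X/...XX, O) = +1

ply 1, O at OO..X/...XX | (0,2)=+1→OOO.X/...XX*; (0,3)=-1→OO.OX/...XX; (1,0)=-1→OO..X/O..XX; (1,1)=-1→OO..X/.O.XX; (1,2)=+0→OO..X/..OXX
ply 2: OOO.X/...XX is terminal -1 (X); from OO..X/...XX depth 7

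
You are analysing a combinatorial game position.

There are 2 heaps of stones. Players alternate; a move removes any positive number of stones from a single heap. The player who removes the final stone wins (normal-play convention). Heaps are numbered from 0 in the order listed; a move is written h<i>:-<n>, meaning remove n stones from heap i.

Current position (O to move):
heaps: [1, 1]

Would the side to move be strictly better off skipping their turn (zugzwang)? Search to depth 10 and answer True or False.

[(1,1)] O move#1: h0:-1:-1/(0,1)*, h1:-1:-1/(1,0)
[(0,1)] X move#2: h1:-1:+1/(0,0)*
[(0,0)] end (terminal -1, O#3); searched (1,1) to 10
suppose O passes — search the same position with X to move:
pass> [(1,1)] X move#1: h0:-1:-1/(0,1)*, h1:-1:-1/(1,0)
pass> [(0,1)] O move#2: h1:-1:+1/(0,0)*
pass> [(0,0)] end (terminal -1, X#3); searched (1,1) to 10
for O: play -1, pass +1

zugzwang((1,1), O) = True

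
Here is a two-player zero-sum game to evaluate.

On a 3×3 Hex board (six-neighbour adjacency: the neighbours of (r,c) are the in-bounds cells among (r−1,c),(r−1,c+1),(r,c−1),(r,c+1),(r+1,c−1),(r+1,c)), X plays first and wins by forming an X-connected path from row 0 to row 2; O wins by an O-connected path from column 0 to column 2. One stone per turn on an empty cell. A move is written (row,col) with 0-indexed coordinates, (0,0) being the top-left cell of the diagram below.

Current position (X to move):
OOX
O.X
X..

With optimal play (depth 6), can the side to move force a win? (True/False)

X winning at [OOX/O.X/X..]: True

ply 1, X at OOX/O.X/X.. | (1,1)=+1→OOX/OXX/X..*; (2,1)=+1→OOX/O.X/XX.; (2,2)=+1→OOX/O.X/X.X
ply 2: OOX/OXX/X.. is terminal -1 (O); from OOX/O.X/X.. depth 6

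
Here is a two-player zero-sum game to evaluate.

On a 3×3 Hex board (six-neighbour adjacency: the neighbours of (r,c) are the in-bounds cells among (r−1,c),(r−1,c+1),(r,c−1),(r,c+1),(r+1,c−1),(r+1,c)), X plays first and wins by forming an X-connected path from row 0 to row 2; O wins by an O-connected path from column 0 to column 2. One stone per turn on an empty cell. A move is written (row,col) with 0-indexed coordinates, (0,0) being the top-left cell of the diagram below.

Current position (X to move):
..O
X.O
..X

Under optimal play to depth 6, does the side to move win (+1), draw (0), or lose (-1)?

value(..O/X.O/..X, X) = +1

p1 X@[..O/X.O/..X]: (0,0)[X.O/X.O/..X]-1 (0,1)[.XO/X.O/..X]-1 (1,1)[..O/XXO/..X]+1* (2,0)[..O/X.O/X.X]+1 (2,1)[..O/X.O/.XX]+1
p2 O@[..O/XXO/..X]: (0,0)[O.O/XXO/..X]-1* (0,1)[.OO/XXO/..X]-1 (2,0)[..O/XXO/O.X]-1 (2,1)[..O/XXO/.OX]-1
p3 X@[O.O/XXO/..X]: (0,1)[OXO/XXO/..X]+1* (2,0)[O.O/XXO/X.X]-1 (2,1)[O.O/XXO/.XX]-1
p4 O@[OXO/XXO/..X]: (2,0)[OXO/XXO/O.X]-1* (2,1)[OXO/XXO/.OX]-1
p5 X@[OXO/XXO/O.X]: (2,1)[OXO/XXO/OXX]+1*
p6 O@[OXO/XXO/OXX] terminal -1; root [..O/X.O/..X] d6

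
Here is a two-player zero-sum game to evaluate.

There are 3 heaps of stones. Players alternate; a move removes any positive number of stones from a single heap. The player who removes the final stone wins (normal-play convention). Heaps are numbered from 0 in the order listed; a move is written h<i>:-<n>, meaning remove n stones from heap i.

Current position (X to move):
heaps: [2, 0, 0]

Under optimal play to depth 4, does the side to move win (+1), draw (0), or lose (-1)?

[(2,0,0)] X move#1: h0:-1:-1/(1,0,0), h0:-2:+1/(0,0,0)*
[(0,0,0)] end (terminal -1, O#2); searched (2,0,0) to 4

value((2,0,0), X) = +1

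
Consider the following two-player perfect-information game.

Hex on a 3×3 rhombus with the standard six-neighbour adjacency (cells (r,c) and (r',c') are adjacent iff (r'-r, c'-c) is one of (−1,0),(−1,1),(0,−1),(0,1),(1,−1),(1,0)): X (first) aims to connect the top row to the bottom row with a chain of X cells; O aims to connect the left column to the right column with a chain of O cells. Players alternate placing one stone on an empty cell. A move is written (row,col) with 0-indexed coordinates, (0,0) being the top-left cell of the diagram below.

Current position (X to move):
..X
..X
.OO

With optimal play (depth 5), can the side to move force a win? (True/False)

ply 1, X at ..X/..X/.OO | (0,0)=-1→X.X/..X/.OO; (0,1)=-1→.XX/..X/.OO; (1,0)=-1→..X/X.X/.OO; (1,1)=-1→..X/.XX/.OO; (2,0)=+1→..X/..X/XOO*
ply 2, O at ..X/..X/XOO | (0,0)=-1→O.X/..X/XOO*; (0,1)=-1→.OX/..X/XOO; (1,0)=-1→..X/O.X/XOO; (1,1)=-1→..X/.OX/XOO
ply 3, X at O.X/..X/XOO | (0,1)=+1→OXX/..X/XOO*; (1,0)=+1→O.X/X.X/XOO; (1,1)=+1→O.X/.XX/XOO
ply 4, O at OXX/..X/XOO | (1,0)=-1→OXX/O.X/XOO*; (1,1)=-1→OXX/.OX/XOO
ply 5, X at OXX/O.X/XOO | (1,1)=+1→OXX/OXX/XOO*
ply 6: OXX/OXX/XOO is terminal -1 (O); from ..X/..X/.OO depth 5

X winning at [..X/..X/.OO]: True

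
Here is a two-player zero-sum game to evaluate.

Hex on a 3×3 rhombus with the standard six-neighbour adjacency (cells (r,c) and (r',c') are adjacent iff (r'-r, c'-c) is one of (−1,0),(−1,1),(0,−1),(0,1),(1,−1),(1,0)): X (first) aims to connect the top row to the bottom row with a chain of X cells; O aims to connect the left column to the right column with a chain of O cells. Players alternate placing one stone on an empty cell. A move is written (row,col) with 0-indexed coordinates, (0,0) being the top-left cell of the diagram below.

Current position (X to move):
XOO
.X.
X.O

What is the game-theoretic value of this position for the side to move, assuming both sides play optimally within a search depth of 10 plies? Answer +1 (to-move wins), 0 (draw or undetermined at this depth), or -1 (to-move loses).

value(XOO/.X./X.O, X) = +1

[XOO/.X./X.O] X move#1: (1,0):+1/XOO/XX./X.O*, (1,2):-1/XOO/.XX/X.O, (2,1):-1/XOO/.X./XXO
[XOO/XX./X.O] end (terminal -1, O#2); searched XOO/.X./X.O to 10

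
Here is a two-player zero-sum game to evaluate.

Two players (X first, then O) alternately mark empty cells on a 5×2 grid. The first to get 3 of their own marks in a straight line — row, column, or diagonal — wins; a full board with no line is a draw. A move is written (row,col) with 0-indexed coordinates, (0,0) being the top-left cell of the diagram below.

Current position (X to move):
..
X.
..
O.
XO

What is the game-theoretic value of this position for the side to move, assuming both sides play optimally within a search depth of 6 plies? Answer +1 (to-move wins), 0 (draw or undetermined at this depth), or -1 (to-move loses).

value(../X./../O./XO, X) = 0

p1 X@[../X./../O./XO]: (0,0)[X./X./../O./XO]+0* (0,1)[.X/X./../O./XO]+0 (1,1)[../XX/../O./XO]+0 (2,0)[../X./X./O./XO]+0 (2,1)[../X./.X/O./XO]+0 (3,1)[../X./../OX/XO]+0
p2 O@[X./X./../O./XO]: (0,1)[XO/X./../O./XO]-1 (1,1)[X./XO/../O./XO]-1 (2,0)[X./X./O./O./XO]+0* (2,1)[X./X./.O/O./XO]-1 (3,1)[X./X./../OO/XO]-1
p3 X@[X./X./O./O./XO]: (0,1)[XX/X./O./O./XO]+0* (1,1)[X./XX/O./O./XO]+0 (2,1)[X./X./OX/O./XO]+0 (3,1)[X./X./O./OX/XO]+0
p4 O@[XX/X./O./O./XO]: (1,1)[XX/XO/O./O./XO]+0* (2,1)[XX/X./OO/O./XO]+0 (3,1)[XX/X./O./OO/XO]+0
p5 X@[XX/XO/O./O./XO]: (2,1)[XX/XO/OX/O./XO]+0* (3,1)[XX/XO/O./OX/XO]+0
p6 O@[XX/XO/OX/O./XO]: (3,1)[XX/XO/OX/OO/XO]+0*
p7 X@[XX/XO/OX/OO/XO] terminal +0; root [../X./../O./XO] d6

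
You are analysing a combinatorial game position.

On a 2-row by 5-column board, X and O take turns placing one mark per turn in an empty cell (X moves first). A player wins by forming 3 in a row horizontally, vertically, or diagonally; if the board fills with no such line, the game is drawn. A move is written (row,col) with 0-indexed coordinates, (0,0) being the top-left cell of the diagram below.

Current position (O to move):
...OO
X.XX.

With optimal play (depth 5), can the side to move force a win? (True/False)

O winning at [...OO/X.XX.]: True

[...OO/X.XX.] O move#1: (0,0):-1/O..OO/X.XX., (0,1):-1/.O.OO/X.XX., (0,2):+1/..OOO/X.XX.*, (1,1):-1/...OO/XOXX., (1,4):-1/...OO/X.XXO
[..OOO/X.XX.] end (terminal -1, X#2); searched ...OO/X.XX. to 5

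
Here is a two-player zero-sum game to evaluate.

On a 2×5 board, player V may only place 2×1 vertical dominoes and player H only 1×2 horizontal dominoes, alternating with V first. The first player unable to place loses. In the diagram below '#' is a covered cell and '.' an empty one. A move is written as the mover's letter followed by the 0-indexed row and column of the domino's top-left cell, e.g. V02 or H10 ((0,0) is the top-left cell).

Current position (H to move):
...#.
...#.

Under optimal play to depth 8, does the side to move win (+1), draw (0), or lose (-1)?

value(...#./...#., H) = -1

[...#./...#.] H move#1: H00:-1/##.#./...#.*, H01:-1/.###./...#., H10:-1/...#./##.#., H11:-1/...#./.###.
[##.#./...#.] V move#2: V02:+1/####./..##.*, V04:-1/##.##/...##
[####./..##.] H move#3: H10:-1/####./####.*
[####./####.] V move#4: V04:+1/#####/#####*
[#####/#####] end (terminal -1, H#5); searched ...#./...#. to 8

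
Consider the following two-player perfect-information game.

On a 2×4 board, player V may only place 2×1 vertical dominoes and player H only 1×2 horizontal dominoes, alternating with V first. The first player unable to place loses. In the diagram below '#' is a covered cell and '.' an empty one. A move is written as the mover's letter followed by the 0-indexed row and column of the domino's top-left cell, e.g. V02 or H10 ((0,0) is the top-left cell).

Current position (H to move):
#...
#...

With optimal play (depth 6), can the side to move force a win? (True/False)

[#.../#...] H move#1: H01:+1/###./#...*, H02:+1/#.##/#..., H11:+1/#.../###., H12:+1/#.../#.##
[###./#...] V move#2: V03:-1/####/#..#*
[####/#..#] H move#3: H11:+1/####/####*
[####/####] end (terminal -1, V#4); searched #.../#... to 6

H winning at [#.../#...]: True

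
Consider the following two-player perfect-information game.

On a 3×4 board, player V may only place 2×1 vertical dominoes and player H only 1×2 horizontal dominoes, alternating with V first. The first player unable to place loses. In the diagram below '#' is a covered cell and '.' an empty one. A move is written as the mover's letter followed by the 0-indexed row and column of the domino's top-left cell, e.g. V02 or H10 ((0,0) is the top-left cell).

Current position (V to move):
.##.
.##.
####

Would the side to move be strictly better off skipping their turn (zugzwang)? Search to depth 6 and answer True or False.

zugzwang(.##./.##./####, V) = False

[.##./.##./####] V move#1: V00:+1/###./###./####*, V03:+1/.###/.###/####
[###./###./####] end (terminal -1, H#2); searched .##./.##./#### to 6
suppose V passes — search the same position with H to move:
pass> [.##./.##./####] end (terminal -1, H#1); searched .##./.##./#### to 6
for V: play +1, pass +1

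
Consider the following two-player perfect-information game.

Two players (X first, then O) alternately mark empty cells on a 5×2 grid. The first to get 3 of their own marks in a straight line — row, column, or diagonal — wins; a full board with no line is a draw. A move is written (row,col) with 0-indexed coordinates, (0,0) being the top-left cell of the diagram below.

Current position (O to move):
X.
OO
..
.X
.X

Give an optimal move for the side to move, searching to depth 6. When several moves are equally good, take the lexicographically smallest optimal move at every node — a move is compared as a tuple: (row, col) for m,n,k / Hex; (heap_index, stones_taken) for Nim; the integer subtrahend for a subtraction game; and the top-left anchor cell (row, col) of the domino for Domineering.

[X./OO/../.X/.X] O move#1: (0,1):-1/XO/OO/../.X/.X, (2,0):-1/X./OO/O./.X/.X, (2,1):+0/X./OO/.O/.X/.X*, (3,0):-1/X./OO/../OX/.X, (4,0):-1/X./OO/../.X/OX
[X./OO/.O/.X/.X] X move#2: (0,1):+0/XX/OO/.O/.X/.X*, (2,0):-1/X./OO/XO/.X/.X, (3,0):-1/X./OO/.O/XX/.X, (4,0):-1/X./OO/.O/.X/XX
[XX/OO/.O/.X/.X] O move#3: (2,0):+0/XX/OO/OO/.X/.X*, (3,0):+0/XX/OO/.O/OX/.X, (4,0):+0/XX/OO/.O/.X/OX
[XX/OO/OO/.X/.X] X move#4: (3,0):+0/XX/OO/OO/XX/.X*, (4,0):-1/XX/OO/OO/.X/XX
[XX/OO/OO/XX/.X] O move#5: (4,0):+0/XX/OO/OO/XX/OX*
[XX/OO/OO/XX/OX] end (terminal +0, X#6); searched X./OO/../.X/.X to 6

O's best at [X./OO/../.X/.X]: (2,1)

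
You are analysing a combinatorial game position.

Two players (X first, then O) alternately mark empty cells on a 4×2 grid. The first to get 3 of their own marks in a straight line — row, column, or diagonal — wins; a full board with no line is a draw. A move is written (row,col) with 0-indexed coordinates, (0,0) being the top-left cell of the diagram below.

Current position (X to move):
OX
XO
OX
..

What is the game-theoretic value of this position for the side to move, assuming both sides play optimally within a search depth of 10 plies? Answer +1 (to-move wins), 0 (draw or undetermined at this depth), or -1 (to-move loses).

value(OX/XO/OX/.., X) = 0

ply 1, X at OX/XO/OX/.. | (3,0)=+0→OX/XO/OX/X.*; (3,1)=+0→OX/XO/OX/.X
ply 2, O at OX/XO/OX/X. | (3,1)=+0→OX/XO/OX/XO*
ply 3: OX/XO/OX/XO is terminal +0 (X); from OX/XO/OX/.. depth 10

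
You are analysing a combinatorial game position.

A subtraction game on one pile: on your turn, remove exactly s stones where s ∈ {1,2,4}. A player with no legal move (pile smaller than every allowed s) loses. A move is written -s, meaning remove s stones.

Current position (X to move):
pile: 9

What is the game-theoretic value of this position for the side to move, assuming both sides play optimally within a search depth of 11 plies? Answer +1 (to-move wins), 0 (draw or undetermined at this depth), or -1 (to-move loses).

[9] X move#1: -1:-1/8*, -2:-1/7, -4:-1/5
[8] O move#2: -1:-1/7, -2:+1/6*, -4:-1/4
[6] X move#3: -1:-1/5*, -2:-1/4, -4:-1/2
[5] O move#4: -1:-1/4, -2:+1/3*, -4:-1/1
[3] X move#5: -1:-1/2*, -2:-1/1
[2] O move#6: -1:-1/1, -2:+1/0*
[0] end (terminal -1, X#7); searched 9 to 11

value(9, X) = -1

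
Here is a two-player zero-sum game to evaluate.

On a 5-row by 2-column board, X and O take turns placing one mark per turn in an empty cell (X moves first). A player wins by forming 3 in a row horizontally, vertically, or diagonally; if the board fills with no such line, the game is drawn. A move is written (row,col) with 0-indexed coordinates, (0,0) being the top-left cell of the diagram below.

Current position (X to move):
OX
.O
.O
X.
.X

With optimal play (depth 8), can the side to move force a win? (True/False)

X winning at [OX/.O/.O/X./.X]: False

[OX/.O/.O/X./.X] X move#1: (1,0):-1/OX/XO/.O/X./.X, (2,0):-1/OX/.O/XO/X./.X, (3,1):+0/OX/.O/.O/XX/.X*, (4,0):-1/OX/.O/.O/X./XX
[OX/.O/.O/XX/.X] O move#2: (1,0):+0/OX/OO/.O/XX/.X*, (2,0):+0/OX/.O/OO/XX/.X, (4,0):+0/OX/.O/.O/XX/OX
[OX/OO/.O/XX/.X] X move#3: (2,0):+0/OX/OO/XO/XX/.X*, (4,0):-1/OX/OO/.O/XX/XX
[OX/OO/XO/XX/.X] O move#4: (4,0):+0/OX/OO/XO/XX/OX*
[OX/OO/XO/XX/OX] end (terminal +0, X#5); searched OX/.O/.O/X./.X to 8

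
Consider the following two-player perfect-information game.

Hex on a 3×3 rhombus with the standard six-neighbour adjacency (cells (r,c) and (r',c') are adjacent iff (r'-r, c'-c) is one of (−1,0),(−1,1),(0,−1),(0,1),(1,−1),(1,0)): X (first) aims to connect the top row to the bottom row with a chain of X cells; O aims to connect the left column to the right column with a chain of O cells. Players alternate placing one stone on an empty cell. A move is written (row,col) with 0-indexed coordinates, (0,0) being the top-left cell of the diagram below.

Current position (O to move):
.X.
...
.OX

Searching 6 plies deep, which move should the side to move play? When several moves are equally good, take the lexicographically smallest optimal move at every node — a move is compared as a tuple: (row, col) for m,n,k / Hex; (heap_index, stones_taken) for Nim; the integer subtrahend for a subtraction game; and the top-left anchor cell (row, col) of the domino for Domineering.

O's best at [.X./.../.OX]: (1,1)

p1 O@[.X./.../.OX]: (0,0)[OX./.../.OX]-1 (0,2)[.XO/.../.OX]-1 (1,0)[.X./O../.OX]-1 (1,1)[.X./.O./.OX]+1* (1,2)[.X./..O/.OX]-1 (2,0)[.X./.../OOX]-1
p2 X@[.X./.O./.OX]: (0,0)[XX./.O./.OX]-1* (0,2)[.XX/.O./.OX]-1 (1,0)[.X./XO./.OX]-1 (1,2)[.X./.OX/.OX]-1 (2,0)[.X./.O./XOX]-1
p3 O@[XX./.O./.OX]: (0,2)[XXO/.O./.OX]+1* (1,0)[XX./OO./.OX]+1 (1,2)[XX./.OO/.OX]+1 (2,0)[XX./.O./OOX]+1
p4 X@[XXO/.O./.OX]: (1,0)[XXO/XO./.OX]-1* (1,2)[XXO/.OX/.OX]-1 (2,0)[XXO/.O./XOX]-1
p5 O@[XXO/XO./.OX]: (1,2)[XXO/XOO/.OX]-1 (2,0)[XXO/XO./OOX]+1*
p6 X@[XXO/XO./OOX] terminal -1; root [.X./.../.OX] d6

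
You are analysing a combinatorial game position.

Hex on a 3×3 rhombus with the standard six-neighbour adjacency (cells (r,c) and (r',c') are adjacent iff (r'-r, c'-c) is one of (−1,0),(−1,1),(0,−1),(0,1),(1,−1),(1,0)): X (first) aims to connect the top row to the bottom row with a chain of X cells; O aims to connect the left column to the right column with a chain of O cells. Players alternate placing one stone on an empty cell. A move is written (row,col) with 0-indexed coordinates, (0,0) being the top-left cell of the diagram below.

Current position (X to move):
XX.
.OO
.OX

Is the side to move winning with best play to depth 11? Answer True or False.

X winning at [XX./.OO/.OX]: False

p1 X@[XX./.OO/.OX]: (0,2)[XXX/.OO/.OX]-1* (1,0)[XX./XOO/.OX]-1 (2,0)[XX./.OO/XOX]-1
p2 O@[XXX/.OO/.OX]: (1,0)[XXX/OOO/.OX]+1* (2,0)[XXX/.OO/OOX]+1
p3 X@[XXX/OOO/.OX] terminal -1; root [XX./.OO/.OX] d11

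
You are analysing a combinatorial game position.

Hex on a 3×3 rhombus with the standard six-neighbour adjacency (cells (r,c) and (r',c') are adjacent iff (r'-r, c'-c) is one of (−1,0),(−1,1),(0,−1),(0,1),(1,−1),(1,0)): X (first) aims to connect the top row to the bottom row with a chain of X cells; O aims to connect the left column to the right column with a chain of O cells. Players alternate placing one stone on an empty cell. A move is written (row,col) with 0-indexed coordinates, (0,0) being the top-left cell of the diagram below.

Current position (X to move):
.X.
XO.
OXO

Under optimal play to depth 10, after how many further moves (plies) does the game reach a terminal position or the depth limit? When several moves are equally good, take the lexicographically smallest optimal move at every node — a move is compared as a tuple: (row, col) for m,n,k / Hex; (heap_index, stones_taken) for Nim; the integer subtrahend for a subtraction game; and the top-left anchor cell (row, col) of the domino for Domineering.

PV length from [.X./XO./OXO]: 2 plies

ply 1, X at .X./XO./OXO | (0,0)=-1→XX./XO./OXO*; (0,2)=-1→.XX/XO./OXO; (1,2)=-1→.X./XOX/OXO
ply 2, O at XX./XO./OXO | (0,2)=+1→XXO/XO./OXO*; (1,2)=+1→XX./XOO/OXO
ply 3: XXO/XO./OXO is terminal -1 (X); from .X./XO./OXO depth 10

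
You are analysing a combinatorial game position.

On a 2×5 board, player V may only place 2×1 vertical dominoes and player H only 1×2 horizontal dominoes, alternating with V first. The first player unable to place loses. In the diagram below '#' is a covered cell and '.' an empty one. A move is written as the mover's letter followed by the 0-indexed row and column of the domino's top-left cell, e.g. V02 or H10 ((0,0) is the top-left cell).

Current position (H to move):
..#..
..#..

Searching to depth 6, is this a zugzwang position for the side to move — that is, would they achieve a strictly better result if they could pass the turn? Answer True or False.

p1 H@[..#../..#..]: H00[###../..#..]-1* H03[..###/..#..]-1 H10[..#../###..]-1 H13[..#../..###]-1
p2 V@[###../..#..]: V03[####./..##.]+1* V04[###.#/..#.#]+1
p3 H@[####./..##.]: H10[####./####.]-1*
p4 V@[####./####.]: V04[#####/#####]+1*
p5 H@[#####/#####] terminal -1; root [..#../..#..] d6
if H skipped the turn, V would face:
~ p1 V@[..#../..#..]: V00[#.#../#.#..]-1* V01[.##../.##..]-1 V03[..##./..##.]-1 V04[..#.#/..#.#]-1
~ p2 H@[#.#../#.#..]: H03[#.###/#.#..]+1* H13[#.#../#.###]+1
~ p3 V@[#.###/#.#..]: V01[#####/###..]-1*
~ p4 H@[#####/###..]: H13[#####/#####]+1*
~ p5 V@[#####/#####] terminal -1; root [..#../..#..] d6
compare (H): move=-1 vs pass=+1

zugzwang(..#../..#.., H) = True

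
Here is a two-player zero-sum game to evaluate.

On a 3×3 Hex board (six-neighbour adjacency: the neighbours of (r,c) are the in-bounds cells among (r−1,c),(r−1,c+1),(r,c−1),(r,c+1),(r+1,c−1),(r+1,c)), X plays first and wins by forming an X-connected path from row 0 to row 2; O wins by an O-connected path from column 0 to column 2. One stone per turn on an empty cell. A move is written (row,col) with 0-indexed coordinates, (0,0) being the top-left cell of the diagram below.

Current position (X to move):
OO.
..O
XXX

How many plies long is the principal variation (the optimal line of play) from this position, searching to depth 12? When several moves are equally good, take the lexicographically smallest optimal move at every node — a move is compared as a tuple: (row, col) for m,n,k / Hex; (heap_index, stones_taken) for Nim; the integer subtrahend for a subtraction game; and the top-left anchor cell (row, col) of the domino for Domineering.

[OO./..O/XXX] X move#1: (0,2):-1/OOX/..O/XXX*, (1,0):-1/OO./X.O/XXX, (1,1):-1/OO./.XO/XXX
[OOX/..O/XXX] O move#2: (1,0):-1/OOX/O.O/XXX, (1,1):+1/OOX/.OO/XXX*
[OOX/.OO/XXX] end (terminal -1, X#3); searched OO./..O/XXX to 12

PV length from [OO./..O/XXX]: 2 plies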